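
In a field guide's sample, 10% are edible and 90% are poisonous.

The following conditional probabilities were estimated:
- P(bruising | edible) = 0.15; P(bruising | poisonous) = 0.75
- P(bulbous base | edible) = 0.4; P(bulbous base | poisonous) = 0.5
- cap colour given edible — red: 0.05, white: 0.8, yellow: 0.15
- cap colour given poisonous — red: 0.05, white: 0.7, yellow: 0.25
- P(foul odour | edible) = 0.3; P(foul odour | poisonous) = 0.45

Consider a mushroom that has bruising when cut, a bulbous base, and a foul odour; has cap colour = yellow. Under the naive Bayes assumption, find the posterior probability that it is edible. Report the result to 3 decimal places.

0.007

edible: 0.1 × 0.15 × 0.4 × 0.15 × 0.3 = 0.00027
poisonous: 0.9 × 0.75 × 0.5 × 0.25 × 0.45 = 0.03796875
P(edible | x) = 0.00027 / 0.03823875 ≈ 0.007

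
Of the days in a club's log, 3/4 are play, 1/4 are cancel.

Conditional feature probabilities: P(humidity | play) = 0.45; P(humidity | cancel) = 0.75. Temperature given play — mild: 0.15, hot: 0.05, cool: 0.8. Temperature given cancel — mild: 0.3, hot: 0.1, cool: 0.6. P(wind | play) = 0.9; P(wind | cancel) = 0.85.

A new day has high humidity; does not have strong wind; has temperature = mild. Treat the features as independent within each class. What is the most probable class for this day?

cancel

play: 0.75 × 0.45 × 0.15 × (1−0.9) = 0.0050625
cancel: 0.25 × 0.75 × 0.3 × (1−0.85) = 0.0084375
Highest score → cancel.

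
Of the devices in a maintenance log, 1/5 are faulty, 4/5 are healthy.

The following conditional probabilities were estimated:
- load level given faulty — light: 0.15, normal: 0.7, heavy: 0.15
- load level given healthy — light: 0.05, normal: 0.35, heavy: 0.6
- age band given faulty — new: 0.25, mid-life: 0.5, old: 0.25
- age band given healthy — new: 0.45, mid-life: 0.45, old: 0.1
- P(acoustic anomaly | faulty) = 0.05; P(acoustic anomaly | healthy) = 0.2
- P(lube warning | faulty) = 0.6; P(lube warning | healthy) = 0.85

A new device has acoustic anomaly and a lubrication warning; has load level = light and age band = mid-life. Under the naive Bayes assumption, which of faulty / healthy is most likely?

healthy

faulty: 0.2 × 0.15 × 0.5 × 0.05 × 0.6 = 0.00045
healthy: 0.8 × 0.05 × 0.45 × 0.2 × 0.85 = 0.00306
Highest score → healthy.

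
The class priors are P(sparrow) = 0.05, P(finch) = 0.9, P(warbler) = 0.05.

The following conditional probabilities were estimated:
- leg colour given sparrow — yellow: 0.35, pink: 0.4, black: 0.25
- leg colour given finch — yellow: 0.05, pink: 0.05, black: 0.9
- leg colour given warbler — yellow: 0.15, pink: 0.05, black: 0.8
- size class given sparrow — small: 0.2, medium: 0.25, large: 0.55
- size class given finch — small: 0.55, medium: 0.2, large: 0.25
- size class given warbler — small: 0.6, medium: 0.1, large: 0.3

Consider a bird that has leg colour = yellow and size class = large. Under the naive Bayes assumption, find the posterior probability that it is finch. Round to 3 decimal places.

0.486

sparrow: 0.05 × 0.35 × 0.55 = 0.009625
finch: 0.9 × 0.05 × 0.25 = 0.01125
warbler: 0.05 × 0.15 × 0.3 = 0.00225
P(finch | x) = 0.01125 / 0.023125 ≈ 0.486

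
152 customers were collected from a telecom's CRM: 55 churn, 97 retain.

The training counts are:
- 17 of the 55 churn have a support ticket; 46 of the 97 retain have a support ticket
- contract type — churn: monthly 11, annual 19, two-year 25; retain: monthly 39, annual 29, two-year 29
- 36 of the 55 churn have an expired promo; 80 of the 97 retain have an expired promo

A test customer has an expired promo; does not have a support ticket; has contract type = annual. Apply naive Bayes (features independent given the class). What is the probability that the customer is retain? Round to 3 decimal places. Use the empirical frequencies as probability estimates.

churn: (55/152) × (38/55) × (19/55) × (36/55) ≈ 0.0565289
retain: (97/152) × (51/97) × (29/97) × (80/97) ≈ 0.0827315
P(retain | x) = 0.0827315 / 0.1392604 ≈ 0.594

0.594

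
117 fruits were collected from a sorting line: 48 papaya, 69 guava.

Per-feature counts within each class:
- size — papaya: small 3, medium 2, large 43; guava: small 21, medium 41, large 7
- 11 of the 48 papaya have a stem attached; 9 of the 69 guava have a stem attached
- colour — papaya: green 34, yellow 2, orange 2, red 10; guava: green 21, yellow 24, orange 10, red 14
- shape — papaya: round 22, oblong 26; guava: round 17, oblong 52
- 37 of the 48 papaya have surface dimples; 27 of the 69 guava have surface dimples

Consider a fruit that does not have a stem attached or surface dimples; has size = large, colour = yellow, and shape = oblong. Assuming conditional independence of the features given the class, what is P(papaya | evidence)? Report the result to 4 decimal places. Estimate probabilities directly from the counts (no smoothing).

papaya: (48/117) × (43/48) × (37/48) × (2/48) × (26/48) × (11/48) ≈ 0.00146526
guava: (69/117) × (7/69) × (60/69) × (24/69) × (52/69) × (42/69) ≈ 0.00830101
P(papaya | x) = 0.00146526 / 0.00976627 ≈ 0.1500

0.1500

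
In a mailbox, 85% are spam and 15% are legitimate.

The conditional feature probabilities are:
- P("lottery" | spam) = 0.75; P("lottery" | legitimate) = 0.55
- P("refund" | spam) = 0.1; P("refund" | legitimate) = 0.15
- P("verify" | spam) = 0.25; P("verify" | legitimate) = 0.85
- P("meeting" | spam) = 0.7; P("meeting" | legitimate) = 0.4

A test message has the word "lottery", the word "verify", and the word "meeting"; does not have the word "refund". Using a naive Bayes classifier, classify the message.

spam

spam: 0.85 × 0.75 × (1−0.1) × 0.25 × 0.7 = 0.10040625
legitimate: 0.15 × 0.55 × (1−0.15) × 0.85 × 0.4 = 0.0238425
Highest score → spam.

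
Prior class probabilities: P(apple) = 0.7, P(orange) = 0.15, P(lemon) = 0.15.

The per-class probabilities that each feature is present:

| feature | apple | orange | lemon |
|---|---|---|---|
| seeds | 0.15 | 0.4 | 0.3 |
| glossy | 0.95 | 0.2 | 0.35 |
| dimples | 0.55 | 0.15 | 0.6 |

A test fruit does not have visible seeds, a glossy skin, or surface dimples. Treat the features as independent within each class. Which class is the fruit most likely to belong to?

orange

apple: 0.7 × (1−0.15) × (1−0.95) × (1−0.55) = 0.0133875
orange: 0.15 × (1−0.4) × (1−0.2) × (1−0.15) = 0.0612
lemon: 0.15 × (1−0.3) × (1−0.35) × (1−0.6) = 0.0273
Highest score → orange.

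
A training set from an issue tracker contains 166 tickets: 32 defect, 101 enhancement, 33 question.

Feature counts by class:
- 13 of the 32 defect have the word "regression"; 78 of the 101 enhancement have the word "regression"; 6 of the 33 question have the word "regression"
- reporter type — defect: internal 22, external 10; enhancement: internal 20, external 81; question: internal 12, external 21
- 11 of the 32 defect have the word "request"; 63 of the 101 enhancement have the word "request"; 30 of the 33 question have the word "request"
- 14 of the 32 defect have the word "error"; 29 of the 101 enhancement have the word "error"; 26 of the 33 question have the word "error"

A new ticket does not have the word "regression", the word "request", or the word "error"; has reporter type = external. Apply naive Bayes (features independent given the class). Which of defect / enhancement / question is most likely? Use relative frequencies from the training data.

enhancement

defect: (32/166) × (19/32) × (10/32) × (21/32) × (18/32) ≈ 0.0132034
enhancement: (101/166) × (23/101) × (81/101) × (38/101) × (72/101) ≈ 0.0298028
question: (33/166) × (27/33) × (21/33) × (3/33) × (7/33) ≈ 0.00199596
Highest score → enhancement.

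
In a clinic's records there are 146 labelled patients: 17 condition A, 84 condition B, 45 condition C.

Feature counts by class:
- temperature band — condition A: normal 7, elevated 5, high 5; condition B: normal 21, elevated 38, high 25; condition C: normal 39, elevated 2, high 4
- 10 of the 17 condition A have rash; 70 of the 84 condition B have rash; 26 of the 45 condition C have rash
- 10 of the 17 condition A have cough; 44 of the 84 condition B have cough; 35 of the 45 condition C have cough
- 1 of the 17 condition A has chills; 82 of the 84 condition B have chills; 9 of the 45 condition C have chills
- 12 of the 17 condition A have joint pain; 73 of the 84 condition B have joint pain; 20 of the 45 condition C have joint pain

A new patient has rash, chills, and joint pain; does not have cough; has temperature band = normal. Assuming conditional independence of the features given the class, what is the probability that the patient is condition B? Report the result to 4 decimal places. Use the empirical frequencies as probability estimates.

condition A: (17/146) × (7/17) × (10/17) × (7/17) × (1/17) × (12/17) ≈ 0.000482202
condition B: (84/146) × (21/84) × (70/84) × (40/84) × (82/84) × (73/84) ≈ 0.0484221
condition C: (45/146) × (39/45) × (26/45) × (10/45) × (9/45) × (20/45) ≈ 0.00304865
P(condition B | x) = 0.0484221 / 0.051952952 ≈ 0.9320

0.9320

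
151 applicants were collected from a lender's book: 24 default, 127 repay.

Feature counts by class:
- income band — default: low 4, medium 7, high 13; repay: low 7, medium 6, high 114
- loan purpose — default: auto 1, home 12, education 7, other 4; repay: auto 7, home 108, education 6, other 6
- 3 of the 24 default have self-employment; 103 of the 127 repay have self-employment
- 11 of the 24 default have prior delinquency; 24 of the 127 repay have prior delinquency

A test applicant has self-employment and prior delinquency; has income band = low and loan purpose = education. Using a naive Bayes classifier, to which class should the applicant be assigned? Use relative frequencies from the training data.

default

default: (24/151) × (4/24) × (7/24) × (3/24) × (11/24) ≈ 0.000442651
repay: (127/151) × (7/127) × (6/127) × (103/127) × (24/127) ≈ 0.000335668
Highest score → default.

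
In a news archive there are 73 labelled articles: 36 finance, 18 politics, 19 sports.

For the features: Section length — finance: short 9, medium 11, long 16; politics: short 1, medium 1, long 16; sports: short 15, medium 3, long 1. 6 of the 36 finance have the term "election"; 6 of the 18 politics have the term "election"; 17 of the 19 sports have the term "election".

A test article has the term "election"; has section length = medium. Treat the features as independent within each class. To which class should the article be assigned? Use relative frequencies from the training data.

sports

finance: (36/73) × (11/36) × (6/36) ≈ 0.0251142
politics: (18/73) × (1/18) × (6/18) ≈ 0.00456621
sports: (19/73) × (3/19) × (17/19) ≈ 0.03677
Highest score → sports.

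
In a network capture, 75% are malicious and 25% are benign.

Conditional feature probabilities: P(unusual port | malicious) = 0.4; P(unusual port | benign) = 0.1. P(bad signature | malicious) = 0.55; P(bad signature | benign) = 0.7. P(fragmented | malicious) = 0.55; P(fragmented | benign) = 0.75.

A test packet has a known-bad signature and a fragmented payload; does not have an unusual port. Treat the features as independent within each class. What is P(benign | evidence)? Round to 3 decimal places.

malicious: 0.75 × (1−0.4) × 0.55 × 0.55 = 0.136125
benign: 0.25 × (1−0.1) × 0.7 × 0.75 = 0.118125
P(benign | x) = 0.118125 / 0.25425 ≈ 0.465

0.465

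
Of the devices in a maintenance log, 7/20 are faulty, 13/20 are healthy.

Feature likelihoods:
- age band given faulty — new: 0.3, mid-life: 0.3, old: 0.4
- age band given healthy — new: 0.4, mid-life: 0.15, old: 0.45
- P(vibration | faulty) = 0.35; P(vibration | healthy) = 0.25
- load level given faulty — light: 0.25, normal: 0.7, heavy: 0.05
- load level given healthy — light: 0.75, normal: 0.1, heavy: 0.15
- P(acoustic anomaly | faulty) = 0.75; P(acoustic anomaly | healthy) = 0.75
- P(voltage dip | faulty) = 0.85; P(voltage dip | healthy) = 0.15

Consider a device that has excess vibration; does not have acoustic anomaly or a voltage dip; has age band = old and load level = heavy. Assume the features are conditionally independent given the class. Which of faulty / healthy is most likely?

faulty: 0.35 × 0.4 × 0.35 × 0.05 × (1−0.75) × (1−0.85) = 0.000091875
healthy: 0.65 × 0.45 × 0.25 × 0.15 × (1−0.75) × (1−0.15) = 0.002330859375
Highest score → healthy.

healthy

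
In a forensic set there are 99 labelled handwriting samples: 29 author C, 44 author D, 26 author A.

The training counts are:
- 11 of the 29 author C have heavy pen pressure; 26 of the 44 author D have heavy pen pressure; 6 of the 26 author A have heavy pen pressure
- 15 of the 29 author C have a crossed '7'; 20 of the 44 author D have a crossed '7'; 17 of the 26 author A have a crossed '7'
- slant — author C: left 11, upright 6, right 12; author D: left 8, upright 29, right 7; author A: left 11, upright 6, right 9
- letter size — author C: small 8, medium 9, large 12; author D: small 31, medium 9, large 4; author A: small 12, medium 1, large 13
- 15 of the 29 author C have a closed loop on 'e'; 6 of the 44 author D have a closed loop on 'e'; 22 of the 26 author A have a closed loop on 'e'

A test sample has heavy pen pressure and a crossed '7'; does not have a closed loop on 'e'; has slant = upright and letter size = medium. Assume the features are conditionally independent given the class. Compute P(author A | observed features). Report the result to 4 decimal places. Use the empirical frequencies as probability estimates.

author C: (29/99) × (11/29) × (15/29) × (6/29) × (9/29) × (14/29) ≈ 0.00178147
author D: (44/99) × (26/44) × (20/44) × (29/44) × (9/44) × (38/44) ≈ 0.0138989
author A: (26/99) × (6/26) × (17/26) × (6/26) × (1/26) × (4/26) ≈ 0.0000541107
P(author A | x) = 0.0000541107 / 0.0157344807 ≈ 0.0034

0.0034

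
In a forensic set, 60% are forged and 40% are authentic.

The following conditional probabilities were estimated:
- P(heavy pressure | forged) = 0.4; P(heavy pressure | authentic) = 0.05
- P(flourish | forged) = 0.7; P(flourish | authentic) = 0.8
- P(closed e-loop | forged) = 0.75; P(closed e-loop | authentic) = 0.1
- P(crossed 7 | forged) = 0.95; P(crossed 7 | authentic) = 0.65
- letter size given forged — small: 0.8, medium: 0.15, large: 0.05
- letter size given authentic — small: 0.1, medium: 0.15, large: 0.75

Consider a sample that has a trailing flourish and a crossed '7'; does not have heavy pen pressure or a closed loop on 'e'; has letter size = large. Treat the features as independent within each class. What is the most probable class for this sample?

authentic

forged: 0.6 × (1−0.4) × 0.7 × (1−0.75) × 0.95 × 0.05 = 0.0029925
authentic: 0.4 × (1−0.05) × 0.8 × (1−0.1) × 0.65 × 0.75 = 0.13338
Highest score → authentic.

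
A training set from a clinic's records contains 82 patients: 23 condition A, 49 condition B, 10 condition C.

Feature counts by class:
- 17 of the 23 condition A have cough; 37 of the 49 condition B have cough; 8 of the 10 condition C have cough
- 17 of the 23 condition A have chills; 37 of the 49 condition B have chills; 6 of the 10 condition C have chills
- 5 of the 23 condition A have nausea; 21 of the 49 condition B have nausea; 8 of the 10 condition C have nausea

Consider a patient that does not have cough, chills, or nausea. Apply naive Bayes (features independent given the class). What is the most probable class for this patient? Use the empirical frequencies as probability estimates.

condition B

condition A: (23/82) × (6/23) × (6/23) × (18/23) ≈ 0.0149384
condition B: (49/82) × (12/49) × (12/49) × (28/49) ≈ 0.0204793
condition C: (10/82) × (2/10) × (4/10) × (2/10) ≈ 0.00195122
Highest score → condition B.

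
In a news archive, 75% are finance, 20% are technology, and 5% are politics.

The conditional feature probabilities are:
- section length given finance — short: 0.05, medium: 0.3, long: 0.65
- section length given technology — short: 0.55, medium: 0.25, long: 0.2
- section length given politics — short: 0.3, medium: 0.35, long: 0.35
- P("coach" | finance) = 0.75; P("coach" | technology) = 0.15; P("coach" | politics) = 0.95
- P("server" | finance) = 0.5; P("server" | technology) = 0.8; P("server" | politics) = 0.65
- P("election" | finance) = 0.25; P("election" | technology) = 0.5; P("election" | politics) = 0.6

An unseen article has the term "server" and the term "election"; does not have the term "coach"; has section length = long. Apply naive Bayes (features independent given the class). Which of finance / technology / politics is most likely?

finance

finance: 0.75 × 0.65 × (1−0.75) × 0.5 × 0.25 = 0.015234375
technology: 0.2 × 0.2 × (1−0.15) × 0.8 × 0.5 = 0.0136
politics: 0.05 × 0.35 × (1−0.95) × 0.65 × 0.6 = 0.00034125
Highest score → finance.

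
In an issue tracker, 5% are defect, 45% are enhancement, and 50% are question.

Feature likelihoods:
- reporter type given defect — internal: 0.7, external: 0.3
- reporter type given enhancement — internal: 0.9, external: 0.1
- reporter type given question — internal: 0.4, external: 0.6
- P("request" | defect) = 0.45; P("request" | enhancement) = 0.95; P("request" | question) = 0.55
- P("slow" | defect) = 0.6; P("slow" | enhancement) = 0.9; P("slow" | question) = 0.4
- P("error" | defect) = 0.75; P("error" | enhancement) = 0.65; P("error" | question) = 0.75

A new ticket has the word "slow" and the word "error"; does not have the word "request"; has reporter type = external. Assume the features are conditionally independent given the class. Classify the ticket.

defect: 0.05 × 0.3 × (1−0.45) × 0.6 × 0.75 = 0.0037125
enhancement: 0.45 × 0.1 × (1−0.95) × 0.9 × 0.65 = 0.00131625
question: 0.5 × 0.6 × (1−0.55) × 0.4 × 0.75 = 0.0405
Highest score → question.

question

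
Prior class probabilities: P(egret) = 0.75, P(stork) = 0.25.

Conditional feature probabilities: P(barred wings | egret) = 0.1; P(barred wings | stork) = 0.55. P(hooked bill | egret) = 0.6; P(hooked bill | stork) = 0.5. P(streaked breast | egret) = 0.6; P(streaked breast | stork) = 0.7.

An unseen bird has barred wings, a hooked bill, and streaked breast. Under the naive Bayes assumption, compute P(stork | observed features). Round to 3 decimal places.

egret: 0.75 × 0.1 × 0.6 × 0.6 = 0.027
stork: 0.25 × 0.55 × 0.5 × 0.7 = 0.048125
P(stork | x) = 0.048125 / 0.075125 ≈ 0.641

0.641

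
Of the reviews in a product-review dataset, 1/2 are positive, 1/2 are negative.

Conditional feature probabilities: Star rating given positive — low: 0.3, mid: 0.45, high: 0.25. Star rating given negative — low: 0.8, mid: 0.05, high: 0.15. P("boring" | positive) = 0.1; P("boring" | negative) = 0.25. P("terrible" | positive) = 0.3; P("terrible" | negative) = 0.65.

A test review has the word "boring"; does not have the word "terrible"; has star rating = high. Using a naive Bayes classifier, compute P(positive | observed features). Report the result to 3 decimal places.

0.571

positive: 0.5 × 0.25 × 0.1 × (1−0.3) = 0.00875
negative: 0.5 × 0.15 × 0.25 × (1−0.65) = 0.0065625
P(positive | x) = 0.00875 / 0.0153125 ≈ 0.571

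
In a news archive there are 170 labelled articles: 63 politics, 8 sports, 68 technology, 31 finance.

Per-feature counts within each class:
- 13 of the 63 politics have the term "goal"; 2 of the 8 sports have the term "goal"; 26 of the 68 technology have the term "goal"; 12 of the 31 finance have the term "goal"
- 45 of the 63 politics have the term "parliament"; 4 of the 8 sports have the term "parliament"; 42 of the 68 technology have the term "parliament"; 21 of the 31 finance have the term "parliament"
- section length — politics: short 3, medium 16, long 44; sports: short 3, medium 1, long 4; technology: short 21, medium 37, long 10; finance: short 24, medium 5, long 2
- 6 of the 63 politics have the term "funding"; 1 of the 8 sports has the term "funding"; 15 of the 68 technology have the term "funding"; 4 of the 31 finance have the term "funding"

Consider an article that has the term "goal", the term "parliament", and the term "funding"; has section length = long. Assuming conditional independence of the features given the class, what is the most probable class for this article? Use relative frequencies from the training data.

politics

politics: (63/170) × (13/63) × (45/63) × (44/63) × (6/63) ≈ 0.0036332
sports: (8/170) × (2/8) × (4/8) × (4/8) × (1/8) ≈ 0.000367647
technology: (68/170) × (26/68) × (42/68) × (10/68) × (15/68) ≈ 0.00306435
finance: (31/170) × (12/31) × (21/31) × (2/31) × (4/31) ≈ 0.000398067
Highest score → politics.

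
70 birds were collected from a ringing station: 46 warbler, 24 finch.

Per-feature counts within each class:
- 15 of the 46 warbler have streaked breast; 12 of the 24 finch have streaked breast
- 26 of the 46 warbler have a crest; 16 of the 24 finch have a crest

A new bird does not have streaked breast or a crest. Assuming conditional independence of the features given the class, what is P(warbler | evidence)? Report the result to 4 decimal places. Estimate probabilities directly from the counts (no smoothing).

0.7711

warbler: (46/70) × (31/46) × (20/46) ≈ 0.192547
finch: (24/70) × (12/24) × (8/24) ≈ 0.0571429
P(warbler | x) = 0.192547 / 0.2496899 ≈ 0.7711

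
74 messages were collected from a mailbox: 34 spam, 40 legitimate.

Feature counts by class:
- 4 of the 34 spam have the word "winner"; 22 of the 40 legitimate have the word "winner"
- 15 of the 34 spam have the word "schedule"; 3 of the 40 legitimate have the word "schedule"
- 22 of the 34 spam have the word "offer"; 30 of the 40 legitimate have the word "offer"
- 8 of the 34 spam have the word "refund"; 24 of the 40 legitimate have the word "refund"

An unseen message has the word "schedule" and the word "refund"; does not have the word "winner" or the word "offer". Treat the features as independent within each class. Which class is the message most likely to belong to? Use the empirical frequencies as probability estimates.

spam

spam: (34/74) × (30/34) × (15/34) × (12/34) × (8/34) ≈ 0.014853
legitimate: (40/74) × (18/40) × (3/40) × (10/40) × (24/40) ≈ 0.00273649
Highest score → spam.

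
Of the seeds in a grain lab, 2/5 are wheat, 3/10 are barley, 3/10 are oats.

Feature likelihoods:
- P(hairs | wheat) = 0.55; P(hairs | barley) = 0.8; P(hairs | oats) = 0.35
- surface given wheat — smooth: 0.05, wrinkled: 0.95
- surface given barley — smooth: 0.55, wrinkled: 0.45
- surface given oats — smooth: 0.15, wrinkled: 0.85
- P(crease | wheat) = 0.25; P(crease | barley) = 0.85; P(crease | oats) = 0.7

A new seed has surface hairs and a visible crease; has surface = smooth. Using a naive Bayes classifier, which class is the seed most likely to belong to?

wheat: 0.4 × 0.55 × 0.05 × 0.25 = 0.00275
barley: 0.3 × 0.8 × 0.55 × 0.85 = 0.1122
oats: 0.3 × 0.35 × 0.15 × 0.7 = 0.011025
Highest score → barley.

barley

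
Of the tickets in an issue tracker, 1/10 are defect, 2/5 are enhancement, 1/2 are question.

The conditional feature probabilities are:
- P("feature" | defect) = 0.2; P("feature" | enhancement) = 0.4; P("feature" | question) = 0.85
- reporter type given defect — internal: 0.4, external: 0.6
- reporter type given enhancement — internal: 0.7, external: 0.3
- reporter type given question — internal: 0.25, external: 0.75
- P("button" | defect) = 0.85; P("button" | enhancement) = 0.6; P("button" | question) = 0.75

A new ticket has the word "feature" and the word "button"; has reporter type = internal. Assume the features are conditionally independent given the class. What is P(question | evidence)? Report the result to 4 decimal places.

0.5185

defect: 0.1 × 0.2 × 0.4 × 0.85 = 0.0068
enhancement: 0.4 × 0.4 × 0.7 × 0.6 = 0.0672
question: 0.5 × 0.85 × 0.25 × 0.75 = 0.0796875
P(question | x) = 0.0796875 / 0.1536875 ≈ 0.5185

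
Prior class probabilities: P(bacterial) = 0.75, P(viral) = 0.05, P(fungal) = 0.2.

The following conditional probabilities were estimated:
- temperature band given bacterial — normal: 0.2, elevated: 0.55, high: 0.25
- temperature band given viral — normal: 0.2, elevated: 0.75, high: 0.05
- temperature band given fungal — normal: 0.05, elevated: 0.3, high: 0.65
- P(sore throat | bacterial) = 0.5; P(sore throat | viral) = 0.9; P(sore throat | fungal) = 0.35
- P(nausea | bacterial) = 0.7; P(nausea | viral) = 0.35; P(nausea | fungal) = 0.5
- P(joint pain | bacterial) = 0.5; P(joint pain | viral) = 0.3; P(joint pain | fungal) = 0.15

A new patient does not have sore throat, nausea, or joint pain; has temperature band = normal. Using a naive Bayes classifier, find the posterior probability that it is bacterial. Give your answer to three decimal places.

0.778

bacterial: 0.75 × 0.2 × (1−0.5) × (1−0.7) × (1−0.5) = 0.01125
viral: 0.05 × 0.2 × (1−0.9) × (1−0.35) × (1−0.3) = 0.000455
fungal: 0.2 × 0.05 × (1−0.35) × (1−0.5) × (1−0.15) = 0.0027625
P(bacterial | x) = 0.01125 / 0.0144675 ≈ 0.778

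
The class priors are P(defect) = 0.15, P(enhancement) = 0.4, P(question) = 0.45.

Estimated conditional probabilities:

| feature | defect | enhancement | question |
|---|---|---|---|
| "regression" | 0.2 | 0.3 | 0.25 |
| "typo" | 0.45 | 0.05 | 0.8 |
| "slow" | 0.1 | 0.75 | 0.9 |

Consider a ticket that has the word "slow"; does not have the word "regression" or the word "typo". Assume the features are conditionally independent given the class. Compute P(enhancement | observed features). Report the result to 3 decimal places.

defect: 0.15 × (1−0.2) × (1−0.45) × 0.1 = 0.0066
enhancement: 0.4 × (1−0.3) × (1−0.05) × 0.75 = 0.1995
question: 0.45 × (1−0.25) × (1−0.8) × 0.9 = 0.06075
P(enhancement | x) = 0.1995 / 0.26685 ≈ 0.748

0.748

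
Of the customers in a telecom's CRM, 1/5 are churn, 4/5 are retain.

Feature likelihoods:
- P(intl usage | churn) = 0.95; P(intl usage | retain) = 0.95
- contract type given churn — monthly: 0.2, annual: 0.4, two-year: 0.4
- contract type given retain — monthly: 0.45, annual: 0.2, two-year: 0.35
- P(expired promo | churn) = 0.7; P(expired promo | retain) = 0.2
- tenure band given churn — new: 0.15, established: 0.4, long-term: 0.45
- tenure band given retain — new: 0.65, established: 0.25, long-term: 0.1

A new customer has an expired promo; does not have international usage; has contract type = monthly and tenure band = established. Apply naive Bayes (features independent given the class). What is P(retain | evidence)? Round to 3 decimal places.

0.616

churn: 0.2 × (1−0.95) × 0.2 × 0.7 × 0.4 = 0.00056
retain: 0.8 × (1−0.95) × 0.45 × 0.2 × 0.25 = 0.0009
P(retain | x) = 0.0009 / 0.00146 ≈ 0.616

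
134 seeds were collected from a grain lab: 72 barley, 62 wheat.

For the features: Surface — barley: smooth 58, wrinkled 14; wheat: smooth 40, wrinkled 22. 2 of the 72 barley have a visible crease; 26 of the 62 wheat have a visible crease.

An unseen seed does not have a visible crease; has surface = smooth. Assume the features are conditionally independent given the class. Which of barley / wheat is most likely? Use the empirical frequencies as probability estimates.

barley

barley: (72/134) × (58/72) × (70/72) ≈ 0.420813
wheat: (62/134) × (40/62) × (36/62) ≈ 0.173327
Highest score → barley.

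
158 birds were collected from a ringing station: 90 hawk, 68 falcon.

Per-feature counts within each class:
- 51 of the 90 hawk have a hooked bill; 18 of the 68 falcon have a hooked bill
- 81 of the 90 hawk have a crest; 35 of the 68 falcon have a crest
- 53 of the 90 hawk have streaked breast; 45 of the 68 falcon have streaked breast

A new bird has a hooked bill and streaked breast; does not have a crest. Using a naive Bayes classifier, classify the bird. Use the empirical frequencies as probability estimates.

falcon

hawk: (90/158) × (51/90) × (9/90) × (53/90) ≈ 0.0190084
falcon: (68/158) × (18/68) × (33/68) × (45/68) ≈ 0.0365868
Highest score → falcon.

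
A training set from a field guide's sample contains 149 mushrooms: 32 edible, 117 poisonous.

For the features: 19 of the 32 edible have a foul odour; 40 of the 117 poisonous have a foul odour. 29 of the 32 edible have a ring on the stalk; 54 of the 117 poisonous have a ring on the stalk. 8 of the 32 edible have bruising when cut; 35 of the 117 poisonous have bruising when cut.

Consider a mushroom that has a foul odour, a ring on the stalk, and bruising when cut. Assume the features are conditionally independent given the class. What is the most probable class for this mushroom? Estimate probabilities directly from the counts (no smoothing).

edible: (32/149) × (19/32) × (29/32) × (8/32) ≈ 0.0288905
poisonous: (117/149) × (40/117) × (54/117) × (35/117) ≈ 0.037065
Highest score → poisonous.

poisonous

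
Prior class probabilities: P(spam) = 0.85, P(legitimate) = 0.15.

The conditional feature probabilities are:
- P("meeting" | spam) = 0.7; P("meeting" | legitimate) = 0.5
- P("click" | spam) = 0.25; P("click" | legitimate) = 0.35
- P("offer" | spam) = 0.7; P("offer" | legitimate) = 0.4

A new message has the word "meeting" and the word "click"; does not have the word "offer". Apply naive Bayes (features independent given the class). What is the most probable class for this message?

spam

spam: 0.85 × 0.7 × 0.25 × (1−0.7) = 0.044625
legitimate: 0.15 × 0.5 × 0.35 × (1−0.4) = 0.01575
Highest score → spam.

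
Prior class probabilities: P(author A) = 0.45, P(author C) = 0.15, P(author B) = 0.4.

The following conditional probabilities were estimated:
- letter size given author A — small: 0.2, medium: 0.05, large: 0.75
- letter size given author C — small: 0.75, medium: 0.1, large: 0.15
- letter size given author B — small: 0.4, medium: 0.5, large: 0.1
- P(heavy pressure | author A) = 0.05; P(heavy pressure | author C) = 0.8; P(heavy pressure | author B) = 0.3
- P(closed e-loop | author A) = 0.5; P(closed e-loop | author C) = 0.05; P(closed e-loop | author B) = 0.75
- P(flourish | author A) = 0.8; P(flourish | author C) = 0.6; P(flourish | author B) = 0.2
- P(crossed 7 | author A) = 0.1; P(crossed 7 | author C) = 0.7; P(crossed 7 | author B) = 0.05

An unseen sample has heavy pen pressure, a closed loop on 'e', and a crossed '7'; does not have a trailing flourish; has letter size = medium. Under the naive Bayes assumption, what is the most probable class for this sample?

author B

author A: 0.45 × 0.05 × 0.05 × 0.5 × (1−0.8) × 0.1 = 0.00001125
author C: 0.15 × 0.1 × 0.8 × 0.05 × (1−0.6) × 0.7 = 0.000168
author B: 0.4 × 0.5 × 0.3 × 0.75 × (1−0.2) × 0.05 = 0.0018
Highest score → author B.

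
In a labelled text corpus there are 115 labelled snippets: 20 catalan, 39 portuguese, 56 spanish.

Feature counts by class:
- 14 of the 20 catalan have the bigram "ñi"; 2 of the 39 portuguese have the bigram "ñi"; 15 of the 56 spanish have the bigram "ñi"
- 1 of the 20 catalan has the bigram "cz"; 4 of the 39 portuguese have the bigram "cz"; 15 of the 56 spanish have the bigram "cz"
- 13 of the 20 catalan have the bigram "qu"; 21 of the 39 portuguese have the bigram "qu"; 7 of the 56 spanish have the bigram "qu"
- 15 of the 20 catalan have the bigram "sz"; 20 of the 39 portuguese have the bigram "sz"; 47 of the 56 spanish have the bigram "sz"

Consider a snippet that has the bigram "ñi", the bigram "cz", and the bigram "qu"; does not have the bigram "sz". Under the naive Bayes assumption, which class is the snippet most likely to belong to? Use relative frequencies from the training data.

catalan

catalan: (20/115) × (14/20) × (1/20) × (13/20) × (5/20) ≈ 0.00098913
portuguese: (39/115) × (2/39) × (4/39) × (21/39) × (19/39) ≈ 0.00046792
spanish: (56/115) × (15/56) × (15/56) × (7/56) × (9/56) ≈ 0.000701877
Highest score → catalan.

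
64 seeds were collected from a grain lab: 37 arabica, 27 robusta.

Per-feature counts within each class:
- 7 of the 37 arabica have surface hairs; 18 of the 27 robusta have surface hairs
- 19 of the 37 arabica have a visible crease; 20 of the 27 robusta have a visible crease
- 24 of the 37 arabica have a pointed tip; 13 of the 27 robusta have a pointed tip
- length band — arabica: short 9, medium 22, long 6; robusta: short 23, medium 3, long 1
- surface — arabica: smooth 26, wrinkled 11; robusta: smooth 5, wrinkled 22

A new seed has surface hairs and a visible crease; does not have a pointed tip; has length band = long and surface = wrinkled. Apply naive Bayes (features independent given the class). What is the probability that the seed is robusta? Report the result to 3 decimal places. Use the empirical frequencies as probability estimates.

arabica: (37/64) × (7/37) × (19/37) × (13/37) × (6/37) × (11/37) ≈ 0.000951376
robusta: (27/64) × (18/27) × (20/27) × (14/27) × (1/27) × (22/27) ≈ 0.00326
P(robusta | x) = 0.00326 / 0.004211376 ≈ 0.774

0.774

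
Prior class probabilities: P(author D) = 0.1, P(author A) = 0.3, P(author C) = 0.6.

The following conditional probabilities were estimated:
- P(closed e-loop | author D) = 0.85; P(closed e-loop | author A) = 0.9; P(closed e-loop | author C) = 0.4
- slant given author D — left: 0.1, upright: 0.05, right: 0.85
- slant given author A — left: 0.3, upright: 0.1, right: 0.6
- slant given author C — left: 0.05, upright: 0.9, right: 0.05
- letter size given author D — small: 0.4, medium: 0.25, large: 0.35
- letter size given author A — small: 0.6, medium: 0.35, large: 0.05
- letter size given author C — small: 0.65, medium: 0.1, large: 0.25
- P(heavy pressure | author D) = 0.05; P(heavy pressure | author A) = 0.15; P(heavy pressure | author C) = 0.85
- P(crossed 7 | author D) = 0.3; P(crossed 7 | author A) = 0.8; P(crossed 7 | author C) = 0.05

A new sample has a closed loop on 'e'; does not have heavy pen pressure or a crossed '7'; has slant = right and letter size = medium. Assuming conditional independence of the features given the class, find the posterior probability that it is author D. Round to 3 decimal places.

author D: 0.1 × 0.85 × 0.85 × 0.25 × (1−0.05) × (1−0.3) = 0.0120115625
author A: 0.3 × 0.9 × 0.6 × 0.35 × (1−0.15) × (1−0.8) = 0.009639
author C: 0.6 × 0.4 × 0.05 × 0.1 × (1−0.85) × (1−0.05) = 0.000171
P(author D | x) = 0.0120115625 / 0.0218215625 ≈ 0.550

0.550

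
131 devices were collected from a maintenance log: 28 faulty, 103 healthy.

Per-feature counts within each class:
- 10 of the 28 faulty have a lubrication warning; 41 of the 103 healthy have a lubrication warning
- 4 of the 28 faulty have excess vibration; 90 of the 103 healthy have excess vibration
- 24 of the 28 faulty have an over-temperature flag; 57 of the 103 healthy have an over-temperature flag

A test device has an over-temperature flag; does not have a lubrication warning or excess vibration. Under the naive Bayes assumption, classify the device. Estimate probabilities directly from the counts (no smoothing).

faulty: (28/131) × (18/28) × (24/28) × (24/28) ≈ 0.10095
healthy: (103/131) × (62/103) × (13/103) × (57/103) ≈ 0.0330571
Highest score → faulty.

faulty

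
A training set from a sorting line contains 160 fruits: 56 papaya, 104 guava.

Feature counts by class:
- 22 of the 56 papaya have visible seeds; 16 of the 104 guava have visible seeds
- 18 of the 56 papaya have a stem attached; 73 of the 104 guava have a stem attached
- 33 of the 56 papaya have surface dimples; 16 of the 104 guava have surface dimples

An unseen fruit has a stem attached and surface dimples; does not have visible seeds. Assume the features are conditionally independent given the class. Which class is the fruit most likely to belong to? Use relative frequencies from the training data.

guava

papaya: (56/160) × (34/56) × (18/56) × (33/56) ≈ 0.0402503
guava: (104/160) × (88/104) × (73/104) × (16/104) ≈ 0.0593935
Highest score → guava.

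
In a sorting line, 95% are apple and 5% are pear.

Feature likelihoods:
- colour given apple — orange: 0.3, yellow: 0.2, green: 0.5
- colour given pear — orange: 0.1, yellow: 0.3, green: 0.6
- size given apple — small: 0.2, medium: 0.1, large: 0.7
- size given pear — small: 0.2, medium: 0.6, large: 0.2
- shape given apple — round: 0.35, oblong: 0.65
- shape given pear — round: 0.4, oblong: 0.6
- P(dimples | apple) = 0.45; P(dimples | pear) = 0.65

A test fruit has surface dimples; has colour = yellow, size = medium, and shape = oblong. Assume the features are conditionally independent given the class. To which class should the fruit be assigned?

apple

apple: 0.95 × 0.2 × 0.1 × 0.65 × 0.45 = 0.0055575
pear: 0.05 × 0.3 × 0.6 × 0.6 × 0.65 = 0.00351
Highest score → apple.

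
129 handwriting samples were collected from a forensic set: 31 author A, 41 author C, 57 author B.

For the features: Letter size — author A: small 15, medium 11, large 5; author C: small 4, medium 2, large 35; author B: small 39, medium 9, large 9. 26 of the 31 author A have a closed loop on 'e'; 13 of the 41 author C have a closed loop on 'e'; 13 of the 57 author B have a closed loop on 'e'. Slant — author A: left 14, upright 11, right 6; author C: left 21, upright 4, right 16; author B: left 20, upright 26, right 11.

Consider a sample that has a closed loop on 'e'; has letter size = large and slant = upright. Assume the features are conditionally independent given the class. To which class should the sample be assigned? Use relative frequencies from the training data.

author A: (31/129) × (5/31) × (26/31) × (11/31) ≈ 0.0115351
author C: (41/129) × (35/41) × (13/41) × (4/41) ≈ 0.00839294
author B: (57/129) × (9/57) × (13/57) × (26/57) ≈ 0.00725805
Highest score → author A.

author A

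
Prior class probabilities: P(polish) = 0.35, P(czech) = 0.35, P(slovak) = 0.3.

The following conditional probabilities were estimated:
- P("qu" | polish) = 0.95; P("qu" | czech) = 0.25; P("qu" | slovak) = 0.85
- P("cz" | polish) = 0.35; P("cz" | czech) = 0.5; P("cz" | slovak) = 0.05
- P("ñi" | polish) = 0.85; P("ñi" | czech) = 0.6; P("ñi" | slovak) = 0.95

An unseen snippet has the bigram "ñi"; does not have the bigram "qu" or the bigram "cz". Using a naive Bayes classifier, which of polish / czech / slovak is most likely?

polish: 0.35 × (1−0.95) × (1−0.35) × 0.85 = 0.00966875
czech: 0.35 × (1−0.25) × (1−0.5) × 0.6 = 0.07875
slovak: 0.3 × (1−0.85) × (1−0.05) × 0.95 = 0.0406125
Highest score → czech.

czech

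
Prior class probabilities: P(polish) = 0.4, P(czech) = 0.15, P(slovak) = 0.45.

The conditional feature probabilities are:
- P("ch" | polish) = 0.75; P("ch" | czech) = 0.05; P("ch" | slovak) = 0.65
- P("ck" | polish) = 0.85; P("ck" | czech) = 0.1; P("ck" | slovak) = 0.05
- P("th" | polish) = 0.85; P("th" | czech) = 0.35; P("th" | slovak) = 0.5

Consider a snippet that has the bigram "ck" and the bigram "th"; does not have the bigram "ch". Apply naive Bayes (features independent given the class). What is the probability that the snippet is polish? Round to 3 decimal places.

polish: 0.4 × (1−0.75) × 0.85 × 0.85 = 0.07225
czech: 0.15 × (1−0.05) × 0.1 × 0.35 = 0.0049875
slovak: 0.45 × (1−0.65) × 0.05 × 0.5 = 0.0039375
P(polish | x) = 0.07225 / 0.081175 ≈ 0.890

0.890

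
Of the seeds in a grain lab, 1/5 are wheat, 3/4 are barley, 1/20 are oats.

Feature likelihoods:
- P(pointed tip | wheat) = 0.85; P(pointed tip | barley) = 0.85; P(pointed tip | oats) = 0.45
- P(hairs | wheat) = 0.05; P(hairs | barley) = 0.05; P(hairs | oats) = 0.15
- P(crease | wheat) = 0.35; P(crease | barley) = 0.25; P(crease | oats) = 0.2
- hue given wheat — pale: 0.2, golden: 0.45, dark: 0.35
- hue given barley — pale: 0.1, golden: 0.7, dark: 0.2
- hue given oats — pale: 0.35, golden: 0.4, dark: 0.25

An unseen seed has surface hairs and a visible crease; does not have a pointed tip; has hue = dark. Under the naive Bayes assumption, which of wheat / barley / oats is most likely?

wheat: 0.2 × (1−0.85) × 0.05 × 0.35 × 0.35 = 0.00018375
barley: 0.75 × (1−0.85) × 0.05 × 0.25 × 0.2 = 0.00028125
oats: 0.05 × (1−0.45) × 0.15 × 0.2 × 0.25 = 0.00020625
Highest score → barley.

barley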